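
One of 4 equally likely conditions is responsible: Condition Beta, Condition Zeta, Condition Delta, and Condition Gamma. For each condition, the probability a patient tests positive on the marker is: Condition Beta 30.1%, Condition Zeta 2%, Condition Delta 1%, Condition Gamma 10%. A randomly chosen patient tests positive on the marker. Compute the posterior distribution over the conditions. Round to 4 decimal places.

Condition Beta 0.6984, Condition Zeta 0.0464, Condition Delta 0.0232, Condition Gamma 0.2320

Since the prior is uniform, the posterior is proportional to the likelihood:
  Condition Beta: 0.301
  Condition Zeta: 0.02
  Condition Delta: 0.01
  Condition Gamma: 0.1
Normalizing constant = 0.431.
P(Condition Beta | marker-positive) = 0.301/0.431 ≈ 0.6984
P(Condition Zeta | marker-positive) = 0.02/0.431 ≈ 0.0464
P(Condition Delta | marker-positive) = 0.01/0.431 ≈ 0.0232
P(Condition Gamma | marker-positive) = 0.1/0.431 ≈ 0.2320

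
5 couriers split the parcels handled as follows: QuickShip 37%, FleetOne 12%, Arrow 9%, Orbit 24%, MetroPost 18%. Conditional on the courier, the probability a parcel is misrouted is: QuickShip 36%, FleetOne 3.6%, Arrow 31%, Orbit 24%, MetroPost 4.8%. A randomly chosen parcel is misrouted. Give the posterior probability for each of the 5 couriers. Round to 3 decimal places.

Compute prior × likelihood for every hypothesis:
  QuickShip: 0.37 × 0.36 = 0.1332
  FleetOne: 0.12 × 0.036 = 0.00432
  Arrow: 0.09 × 0.31 = 0.0279
  Orbit: 0.24 × 0.24 = 0.0576
  MetroPost: 0.18 × 0.048 = 0.00864
Total = 0.23166.
P(QuickShip | misrouted) = 0.1332/0.23166 ≈ 0.575
P(FleetOne | misrouted) = 0.00432/0.23166 ≈ 0.019
P(Arrow | misrouted) = 0.0279/0.23166 ≈ 0.120
P(Orbit | misrouted) = 0.0576/0.23166 ≈ 0.249
P(MetroPost | misrouted) = 0.00864/0.23166 ≈ 0.037

QuickShip 0.575, FleetOne 0.019, Arrow 0.120, Orbit 0.249, MetroPost 0.037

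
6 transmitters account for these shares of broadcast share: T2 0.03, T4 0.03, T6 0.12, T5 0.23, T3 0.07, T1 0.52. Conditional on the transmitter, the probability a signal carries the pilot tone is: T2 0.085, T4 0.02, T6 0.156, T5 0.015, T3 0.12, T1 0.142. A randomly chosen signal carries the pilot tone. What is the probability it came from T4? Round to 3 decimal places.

Unnormalized posteriors (prior × likelihood):
  T2: 0.03 × 0.085 = 0.00255
  T4: 0.03 × 0.02 = 0.0006
  T6: 0.12 × 0.156 = 0.01872
  T5: 0.23 × 0.015 = 0.00345
  T3: 0.07 × 0.12 = 0.0084
  T1: 0.52 × 0.142 = 0.07384
Normalizing constant = 0.10756.
P(T4 | evidence) = 0.0006 / 0.10756 ≈ 0.006.

0.006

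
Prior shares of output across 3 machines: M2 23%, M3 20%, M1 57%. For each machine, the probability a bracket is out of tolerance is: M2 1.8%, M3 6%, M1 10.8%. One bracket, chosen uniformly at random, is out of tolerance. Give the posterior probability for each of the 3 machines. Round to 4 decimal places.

M2 0.0533, M3 0.1544, M1 0.7923

Prior × likelihood for each hypothesis:
  M2: 0.23 × 0.018 = 0.00414
  M3: 0.2 × 0.06 = 0.012
  M1: 0.57 × 0.108 = 0.06156
Normalizing constant = 0.0777.
P(M2 | oversize) = 0.00414/0.0777 ≈ 0.0533
P(M3 | oversize) = 0.012/0.0777 ≈ 0.1544
P(M1 | oversize) = 0.06156/0.0777 ≈ 0.7923
(Check: 0.0533+0.1544+0.7923 = 1.0000.)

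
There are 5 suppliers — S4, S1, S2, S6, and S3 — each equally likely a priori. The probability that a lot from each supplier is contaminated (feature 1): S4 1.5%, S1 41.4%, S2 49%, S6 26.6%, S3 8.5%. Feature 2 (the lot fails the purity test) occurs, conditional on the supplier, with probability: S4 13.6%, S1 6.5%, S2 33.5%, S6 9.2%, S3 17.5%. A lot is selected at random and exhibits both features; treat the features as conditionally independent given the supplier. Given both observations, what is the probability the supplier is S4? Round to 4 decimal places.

With a uniform prior (1/5 each), posterior ∝ likelihood:
  S4: 0.015 × 0.136 = 0.00204
  S1: 0.414 × 0.065 = 0.02691
  S2: 0.49 × 0.335 = 0.16415
  S6: 0.266 × 0.092 = 0.024472
  S3: 0.085 × 0.175 = 0.014875
Normalizing constant = 0.232447.
P(S4 | evidence) = 0.00204 / 0.232447 ≈ 0.0088.

0.0088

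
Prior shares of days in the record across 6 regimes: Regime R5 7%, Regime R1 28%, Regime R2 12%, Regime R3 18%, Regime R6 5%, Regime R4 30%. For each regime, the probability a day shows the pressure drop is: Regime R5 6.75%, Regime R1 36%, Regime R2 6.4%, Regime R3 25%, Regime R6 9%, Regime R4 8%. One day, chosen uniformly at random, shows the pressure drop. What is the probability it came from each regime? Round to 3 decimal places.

Regime R5 0.025, Regime R1 0.540, Regime R2 0.041, Regime R3 0.241, Regime R6 0.024, Regime R4 0.129

By Bayes' rule, posterior ∝ prior × likelihood:
  Regime R5: 0.07 × 0.0675 = 0.004725
  Regime R1: 0.28 × 0.36 = 0.1008
  Regime R2: 0.12 × 0.064 = 0.00768
  Regime R3: 0.18 × 0.25 = 0.045
  Regime R6: 0.05 × 0.09 = 0.0045
  Regime R4: 0.3 × 0.08 = 0.024
Total = 0.186705.
P(Regime R5 | drop) = 0.004725/0.186705 ≈ 0.025
P(Regime R1 | drop) = 0.1008/0.186705 ≈ 0.540
P(Regime R2 | drop) = 0.00768/0.186705 ≈ 0.041
P(Regime R3 | drop) = 0.045/0.186705 ≈ 0.241
P(Regime R6 | drop) = 0.0045/0.186705 ≈ 0.024
P(Regime R4 | drop) = 0.024/0.186705 ≈ 0.129
(Check: 0.025+0.540+0.041+0.241+0.024+0.129 = 1.000.)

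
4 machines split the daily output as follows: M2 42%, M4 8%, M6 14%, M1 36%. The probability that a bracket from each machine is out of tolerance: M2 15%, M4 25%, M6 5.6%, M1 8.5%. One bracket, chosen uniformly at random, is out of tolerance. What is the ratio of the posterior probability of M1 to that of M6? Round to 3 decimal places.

3.903

By Bayes' rule, posterior ∝ prior × likelihood:
  M2: 0.42 × 0.15 = 0.063
  M4: 0.08 × 0.25 = 0.02
  M6: 0.14 × 0.056 = 0.00784
  M1: 0.36 × 0.085 = 0.0306
Total = 0.12144.
The ratio is 0.0306 / 0.00784 (the normalizer cancels) = 3.903.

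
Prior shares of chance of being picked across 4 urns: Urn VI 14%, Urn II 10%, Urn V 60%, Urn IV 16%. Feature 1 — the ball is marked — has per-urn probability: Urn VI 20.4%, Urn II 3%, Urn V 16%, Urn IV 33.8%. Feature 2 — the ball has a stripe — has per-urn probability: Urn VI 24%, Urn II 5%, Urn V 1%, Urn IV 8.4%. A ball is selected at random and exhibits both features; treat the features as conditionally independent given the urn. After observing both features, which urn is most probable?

Prior × likelihood for each hypothesis:
  Urn VI: 0.14 × 0.204 × 0.24 = 0.0068544
  Urn II: 0.1 × 0.03 × 0.05 = 0.00015
  Urn V: 0.6 × 0.16 × 0.01 = 0.00096
  Urn IV: 0.16 × 0.338 × 0.084 = 0.00454272
Total = 0.01250712.
Largest term belongs to Urn VI, so Urn VI is most probable.

Urn VI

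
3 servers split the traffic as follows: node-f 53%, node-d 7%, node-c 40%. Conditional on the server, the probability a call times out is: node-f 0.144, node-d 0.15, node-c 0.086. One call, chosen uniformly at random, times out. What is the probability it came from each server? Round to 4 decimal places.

Compute prior × likelihood for every hypothesis:
  node-f: 0.53 × 0.144 = 0.07632
  node-d: 0.07 × 0.15 = 0.0105
  node-c: 0.4 × 0.086 = 0.0344
Normalizing constant = 0.12122.
P(node-f | timeout) = 0.07632/0.12122 ≈ 0.6296
P(node-d | timeout) = 0.0105/0.12122 ≈ 0.0866
P(node-c | timeout) = 0.0344/0.12122 ≈ 0.2838

node-f 0.6296, node-d 0.0866, node-c 0.2838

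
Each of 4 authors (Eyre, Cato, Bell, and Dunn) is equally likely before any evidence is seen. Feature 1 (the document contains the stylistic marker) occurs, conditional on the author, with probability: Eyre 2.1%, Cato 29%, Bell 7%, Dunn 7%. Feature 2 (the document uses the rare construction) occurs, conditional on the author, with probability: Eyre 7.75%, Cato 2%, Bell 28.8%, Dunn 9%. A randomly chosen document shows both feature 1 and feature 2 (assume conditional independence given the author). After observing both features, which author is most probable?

Bell

Since the prior is uniform, the posterior is proportional to the likelihood:
  Eyre: 0.021 × 0.0775 = 0.0016275
  Cato: 0.29 × 0.02 = 0.0058
  Bell: 0.07 × 0.288 = 0.02016
  Dunn: 0.07 × 0.09 = 0.0063
Normalizing constant = 0.0338875.
Largest term belongs to Bell, so Bell is most probable.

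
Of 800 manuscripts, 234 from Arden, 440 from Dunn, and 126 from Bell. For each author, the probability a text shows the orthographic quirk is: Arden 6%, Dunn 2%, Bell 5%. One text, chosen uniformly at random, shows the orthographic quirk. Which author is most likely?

Compute prior × likelihood for every hypothesis:
  Arden: 0.2925 × 0.06 = 0.01755
  Dunn: 0.55 × 0.02 = 0.011
  Bell: 0.1575 × 0.05 = 0.007875
Total = 0.036425.
Largest term belongs to Arden, so Arden is most probable.

Arden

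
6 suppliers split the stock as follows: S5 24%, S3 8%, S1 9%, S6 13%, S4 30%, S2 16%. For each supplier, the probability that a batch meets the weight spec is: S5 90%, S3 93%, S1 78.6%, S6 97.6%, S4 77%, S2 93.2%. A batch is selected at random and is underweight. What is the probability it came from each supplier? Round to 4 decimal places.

S5 0.1820, S3 0.0425, S1 0.1461, S6 0.0237, S4 0.5233, S2 0.0825

Taking complements, P(underweight | each) = S5 0.1, S3 0.07, S1 0.214, S6 0.024, S4 0.23, S2 0.068.
Unnormalized posteriors (prior × likelihood):
  S5: 0.24 × 0.1 = 0.024
  S3: 0.08 × 0.07 = 0.0056
  S1: 0.09 × 0.214 = 0.01926
  S6: 0.13 × 0.024 = 0.00312
  S4: 0.3 × 0.23 = 0.069
  S2: 0.16 × 0.068 = 0.01088
Sum = 0.13186.
P(S5 | underweight) = 0.024/0.13186 ≈ 0.1820
P(S3 | underweight) = 0.0056/0.13186 ≈ 0.0425
P(S1 | underweight) = 0.01926/0.13186 ≈ 0.1461
P(S6 | underweight) = 0.00312/0.13186 ≈ 0.0237
P(S4 | underweight) = 0.069/0.13186 ≈ 0.5233
P(S2 | underweight) = 0.01088/0.13186 ≈ 0.0825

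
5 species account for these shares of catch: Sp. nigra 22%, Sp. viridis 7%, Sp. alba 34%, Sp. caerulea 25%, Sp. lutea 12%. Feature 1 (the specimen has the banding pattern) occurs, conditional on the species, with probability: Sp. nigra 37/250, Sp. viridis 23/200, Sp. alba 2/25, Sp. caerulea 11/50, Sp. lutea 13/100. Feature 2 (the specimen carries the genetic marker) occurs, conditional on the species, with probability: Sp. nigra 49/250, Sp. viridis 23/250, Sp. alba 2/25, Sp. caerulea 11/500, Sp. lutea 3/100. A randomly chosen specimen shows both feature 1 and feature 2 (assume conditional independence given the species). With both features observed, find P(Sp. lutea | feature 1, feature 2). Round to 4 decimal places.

0.0426

By Bayes' rule, posterior ∝ prior × likelihood:
  Sp. nigra: 0.22 × 0.148 × 0.196 = 0.00638176
  Sp. viridis: 0.07 × 0.115 × 0.092 = 0.0007406
  Sp. alba: 0.34 × 0.08 × 0.08 = 0.002176
  Sp. caerulea: 0.25 × 0.22 × 0.022 = 0.00121
  Sp. lutea: 0.12 × 0.13 × 0.03 = 0.000468
Normalizing constant = 0.01097636.
P(Sp. lutea | evidence) = 0.000468 / 0.01097636 ≈ 0.0426.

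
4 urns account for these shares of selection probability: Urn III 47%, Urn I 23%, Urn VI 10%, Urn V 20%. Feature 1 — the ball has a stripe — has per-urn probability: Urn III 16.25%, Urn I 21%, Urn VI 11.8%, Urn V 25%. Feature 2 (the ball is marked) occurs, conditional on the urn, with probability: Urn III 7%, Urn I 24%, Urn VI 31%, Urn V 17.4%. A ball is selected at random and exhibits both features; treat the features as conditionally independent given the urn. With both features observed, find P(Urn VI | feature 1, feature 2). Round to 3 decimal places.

0.125

Unnormalized posteriors (prior × likelihood):
  Urn III: 0.47 × 0.1625 × 0.07 = 0.00534625
  Urn I: 0.23 × 0.21 × 0.24 = 0.011592
  Urn VI: 0.1 × 0.118 × 0.31 = 0.003658
  Urn V: 0.2 × 0.25 × 0.174 = 0.0087
Sum = 0.02929625.
P(Urn VI | evidence) = 0.003658 / 0.02929625 ≈ 0.125.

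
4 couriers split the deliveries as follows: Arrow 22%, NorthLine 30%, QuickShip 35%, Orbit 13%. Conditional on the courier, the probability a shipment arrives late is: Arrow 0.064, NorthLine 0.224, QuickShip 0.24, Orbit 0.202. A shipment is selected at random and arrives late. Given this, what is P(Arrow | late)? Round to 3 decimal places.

Compute prior × likelihood for every hypothesis:
  Arrow: 0.22 × 0.064 = 0.01408
  NorthLine: 0.3 × 0.224 = 0.0672
  QuickShip: 0.35 × 0.24 = 0.084
  Orbit: 0.13 × 0.202 = 0.02626
Total = 0.19154.
P(Arrow | evidence) = 0.01408 / 0.19154 ≈ 0.074.

0.074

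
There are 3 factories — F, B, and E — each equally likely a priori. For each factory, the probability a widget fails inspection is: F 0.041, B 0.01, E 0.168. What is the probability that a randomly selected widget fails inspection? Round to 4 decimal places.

0.0730

Since the prior is uniform, the posterior is proportional to the likelihood:
  F: 0.041
  B: 0.01
  E: 0.168
P(nonconforming) = (1/3) × (0.041 + 0.01 + 0.168) = 0.219/3 ≈ 0.0730.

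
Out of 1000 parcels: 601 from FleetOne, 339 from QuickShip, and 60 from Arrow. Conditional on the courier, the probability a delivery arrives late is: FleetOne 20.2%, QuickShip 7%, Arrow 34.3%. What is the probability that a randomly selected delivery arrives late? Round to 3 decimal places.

Compute prior × likelihood for every hypothesis:
  FleetOne: 0.601 × 0.202 = 0.121402
  QuickShip: 0.339 × 0.07 = 0.02373
  Arrow: 0.06 × 0.343 = 0.02058
P(late) = 0.121402 + 0.02373 + 0.02058 = 0.165712 → 0.166.

0.166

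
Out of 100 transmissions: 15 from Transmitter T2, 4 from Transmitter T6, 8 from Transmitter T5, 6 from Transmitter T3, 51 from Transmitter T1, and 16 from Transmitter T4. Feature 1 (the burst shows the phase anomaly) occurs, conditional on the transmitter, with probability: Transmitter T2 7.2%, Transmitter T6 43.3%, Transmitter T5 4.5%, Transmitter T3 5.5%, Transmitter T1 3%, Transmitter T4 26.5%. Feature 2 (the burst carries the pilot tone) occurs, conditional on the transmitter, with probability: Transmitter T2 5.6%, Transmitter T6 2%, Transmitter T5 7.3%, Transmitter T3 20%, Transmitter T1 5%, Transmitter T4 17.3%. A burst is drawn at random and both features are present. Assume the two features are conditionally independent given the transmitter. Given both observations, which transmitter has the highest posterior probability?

By Bayes' rule, posterior ∝ prior × likelihood:
  Transmitter T2: 0.15 × 0.072 × 0.056 = 0.0006048
  Transmitter T6: 0.04 × 0.433 × 0.02 = 0.0003464
  Transmitter T5: 0.08 × 0.045 × 0.073 = 0.0002628
  Transmitter T3: 0.06 × 0.055 × 0.2 = 0.00066
  Transmitter T1: 0.51 × 0.03 × 0.05 = 0.000765
  Transmitter T4: 0.16 × 0.265 × 0.173 = 0.0073352
Normalizing constant = 0.0099742.
Largest term belongs to Transmitter T4, so Transmitter T4 is most probable.

Transmitter T4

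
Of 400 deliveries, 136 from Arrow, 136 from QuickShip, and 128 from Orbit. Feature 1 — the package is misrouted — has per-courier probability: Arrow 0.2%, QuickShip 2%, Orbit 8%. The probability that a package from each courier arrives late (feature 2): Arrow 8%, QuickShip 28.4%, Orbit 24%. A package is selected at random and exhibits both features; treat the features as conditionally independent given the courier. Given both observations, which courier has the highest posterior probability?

Prior × likelihood for each hypothesis:
  Arrow: 0.34 × 0.002 × 0.08 = 0.0000544
  QuickShip: 0.34 × 0.02 × 0.284 = 0.0019312
  Orbit: 0.32 × 0.08 × 0.24 = 0.006144
Total = 0.0081296.
Largest term belongs to Orbit, so Orbit is most probable.

Orbit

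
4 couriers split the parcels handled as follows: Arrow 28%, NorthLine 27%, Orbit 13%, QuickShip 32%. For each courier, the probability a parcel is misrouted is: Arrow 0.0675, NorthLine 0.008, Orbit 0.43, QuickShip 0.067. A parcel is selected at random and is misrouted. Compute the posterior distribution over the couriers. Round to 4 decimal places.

Prior × likelihood for each hypothesis:
  Arrow: 0.28 × 0.0675 = 0.0189
  NorthLine: 0.27 × 0.008 = 0.00216
  Orbit: 0.13 × 0.43 = 0.0559
  QuickShip: 0.32 × 0.067 = 0.02144
Normalizing constant = 0.0984.
P(Arrow | misrouted) = 0.0189/0.0984 ≈ 0.1921
P(NorthLine | misrouted) = 0.00216/0.0984 ≈ 0.0220
P(Orbit | misrouted) = 0.0559/0.0984 ≈ 0.5681
P(QuickShip | misrouted) = 0.02144/0.0984 ≈ 0.2179

Arrow 0.1921, NorthLine 0.0220, Orbit 0.5681, QuickShip 0.2179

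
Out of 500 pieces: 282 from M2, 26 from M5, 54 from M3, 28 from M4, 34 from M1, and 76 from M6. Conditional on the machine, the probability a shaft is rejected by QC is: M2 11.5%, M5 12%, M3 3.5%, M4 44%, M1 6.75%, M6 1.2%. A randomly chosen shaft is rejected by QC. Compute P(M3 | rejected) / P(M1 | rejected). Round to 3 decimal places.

0.824

Compute prior × likelihood for every hypothesis:
  M2: 0.564 × 0.115 = 0.06486
  M5: 0.052 × 0.12 = 0.00624
  M3: 0.108 × 0.035 = 0.00378
  M4: 0.056 × 0.44 = 0.02464
  M1: 0.068 × 0.0675 = 0.00459
  M6: 0.152 × 0.012 = 0.001824
Total = 0.105934.
The ratio is 0.00378 / 0.00459 (the normalizer cancels) = 0.824.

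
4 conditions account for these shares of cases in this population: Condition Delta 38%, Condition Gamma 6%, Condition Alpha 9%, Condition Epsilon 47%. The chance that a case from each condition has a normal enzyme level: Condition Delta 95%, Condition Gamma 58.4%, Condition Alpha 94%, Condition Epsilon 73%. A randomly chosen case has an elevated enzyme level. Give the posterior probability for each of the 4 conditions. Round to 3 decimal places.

Taking complements, P(elevated | each) = Condition Delta 0.05, Condition Gamma 0.416, Condition Alpha 0.06, Condition Epsilon 0.27.
Unnormalized posteriors (prior × likelihood):
  Condition Delta: 0.38 × 0.05 = 0.019
  Condition Gamma: 0.06 × 0.416 = 0.02496
  Condition Alpha: 0.09 × 0.06 = 0.0054
  Condition Epsilon: 0.47 × 0.27 = 0.1269
Sum = 0.17626.
P(Condition Delta | elevated) = 0.019/0.17626 ≈ 0.108
P(Condition Gamma | elevated) = 0.02496/0.17626 ≈ 0.142
P(Condition Alpha | elevated) = 0.0054/0.17626 ≈ 0.031
P(Condition Epsilon | elevated) = 0.1269/0.17626 ≈ 0.720
(Check: 0.108+0.142+0.031+0.720 = 1.001.)

Condition Delta 0.108, Condition Gamma 0.142, Condition Alpha 0.031, Condition Epsilon 0.720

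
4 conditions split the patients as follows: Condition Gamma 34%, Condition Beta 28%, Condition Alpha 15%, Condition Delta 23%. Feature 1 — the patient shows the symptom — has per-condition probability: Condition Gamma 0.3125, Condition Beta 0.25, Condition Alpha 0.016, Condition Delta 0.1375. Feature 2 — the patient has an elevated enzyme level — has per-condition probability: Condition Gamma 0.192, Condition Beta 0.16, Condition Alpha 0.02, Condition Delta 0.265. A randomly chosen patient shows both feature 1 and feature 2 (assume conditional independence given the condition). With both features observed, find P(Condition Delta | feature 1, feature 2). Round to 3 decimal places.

Unnormalized posteriors (prior × likelihood):
  Condition Gamma: 0.34 × 0.3125 × 0.192 = 0.0204
  Condition Beta: 0.28 × 0.25 × 0.16 = 0.0112
  Condition Alpha: 0.15 × 0.016 × 0.02 = 0.000048
  Condition Delta: 0.23 × 0.1375 × 0.265 = 0.008380625
Sum = 0.040028625.
P(Condition Delta | evidence) = 0.008380625 / 0.040028625 ≈ 0.209.

0.209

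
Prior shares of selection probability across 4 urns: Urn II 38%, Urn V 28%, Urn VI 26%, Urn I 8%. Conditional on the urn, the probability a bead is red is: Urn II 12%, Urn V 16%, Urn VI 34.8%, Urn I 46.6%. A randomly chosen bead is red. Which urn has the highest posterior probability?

Urn VI

Unnormalized posteriors (prior × likelihood):
  Urn II: 0.38 × 0.12 = 0.0456
  Urn V: 0.28 × 0.16 = 0.0448
  Urn VI: 0.26 × 0.348 = 0.09048
  Urn I: 0.08 × 0.466 = 0.03728
Sum = 0.21816.
Largest term belongs to Urn VI, so Urn VI is most probable.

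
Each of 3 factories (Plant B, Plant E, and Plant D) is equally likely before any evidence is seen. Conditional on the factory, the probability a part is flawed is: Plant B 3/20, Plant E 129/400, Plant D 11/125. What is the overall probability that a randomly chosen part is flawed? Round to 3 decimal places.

Since the prior is uniform, the posterior is proportional to the likelihood:
  Plant B: 0.15
  Plant E: 0.3225
  Plant D: 0.088
P(flawed) = (1/3) × (0.15 + 0.3225 + 0.088) = 0.5605/3 ≈ 0.187.

0.187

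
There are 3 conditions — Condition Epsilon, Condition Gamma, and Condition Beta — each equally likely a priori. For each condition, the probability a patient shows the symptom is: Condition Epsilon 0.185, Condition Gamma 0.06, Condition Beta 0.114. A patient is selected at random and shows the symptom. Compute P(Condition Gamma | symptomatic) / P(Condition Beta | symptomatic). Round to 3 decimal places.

With a uniform prior (1/3 each), posterior ∝ likelihood:
  Condition Epsilon: 0.185
  Condition Gamma: 0.06
  Condition Beta: 0.114
Sum = 0.359.
The ratio is 0.06 / 0.114 (the normalizer cancels) = 0.526.

0.526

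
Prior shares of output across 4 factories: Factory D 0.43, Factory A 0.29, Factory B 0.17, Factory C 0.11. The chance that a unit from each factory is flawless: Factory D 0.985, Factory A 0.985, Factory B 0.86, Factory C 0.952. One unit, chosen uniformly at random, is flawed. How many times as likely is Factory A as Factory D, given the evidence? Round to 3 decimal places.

Taking complements, P(flawed | each) = Factory D 0.015, Factory A 0.015, Factory B 0.14, Factory C 0.048.
By Bayes' rule, posterior ∝ prior × likelihood:
  Factory D: 0.43 × 0.015 = 0.00645
  Factory A: 0.29 × 0.015 = 0.00435
  Factory B: 0.17 × 0.14 = 0.0238
  Factory C: 0.11 × 0.048 = 0.00528
Total = 0.03988.
The ratio is 0.00435 / 0.00645 (the normalizer cancels) = 0.674.

0.674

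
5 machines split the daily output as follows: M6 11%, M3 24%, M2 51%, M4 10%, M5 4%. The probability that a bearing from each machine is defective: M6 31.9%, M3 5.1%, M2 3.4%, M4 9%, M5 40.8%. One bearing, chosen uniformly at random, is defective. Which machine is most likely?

By Bayes' rule, posterior ∝ prior × likelihood:
  M6: 0.11 × 0.319 = 0.03509
  M3: 0.24 × 0.051 = 0.01224
  M2: 0.51 × 0.034 = 0.01734
  M4: 0.1 × 0.09 = 0.009
  M5: 0.04 × 0.408 = 0.01632
Total = 0.08999.
Largest term belongs to M6, so M6 is most probable.

M6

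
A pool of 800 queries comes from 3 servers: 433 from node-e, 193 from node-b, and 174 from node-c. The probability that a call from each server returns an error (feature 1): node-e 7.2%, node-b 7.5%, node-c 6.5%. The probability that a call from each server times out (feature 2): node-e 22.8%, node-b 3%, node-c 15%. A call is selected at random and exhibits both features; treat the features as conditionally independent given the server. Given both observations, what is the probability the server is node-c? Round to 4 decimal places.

By Bayes' rule, posterior ∝ prior × likelihood:
  node-e: 0.54125 × 0.072 × 0.228 = 0.00888516
  node-b: 0.24125 × 0.075 × 0.03 = 0.0005428125
  node-c: 0.2175 × 0.065 × 0.15 = 0.002120625
Sum = 0.0115485975.
P(node-c | evidence) = 0.002120625 / 0.0115485975 ≈ 0.1836.

0.1836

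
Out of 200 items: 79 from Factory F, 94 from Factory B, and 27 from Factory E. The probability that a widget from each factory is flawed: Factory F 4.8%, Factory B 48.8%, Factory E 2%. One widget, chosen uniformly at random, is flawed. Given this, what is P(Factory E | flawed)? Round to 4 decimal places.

0.0108

Compute prior × likelihood for every hypothesis:
  Factory F: 0.395 × 0.048 = 0.01896
  Factory B: 0.47 × 0.488 = 0.22936
  Factory E: 0.135 × 0.02 = 0.0027
Total = 0.25102.
P(Factory E | evidence) = 0.0027 / 0.25102 ≈ 0.0108.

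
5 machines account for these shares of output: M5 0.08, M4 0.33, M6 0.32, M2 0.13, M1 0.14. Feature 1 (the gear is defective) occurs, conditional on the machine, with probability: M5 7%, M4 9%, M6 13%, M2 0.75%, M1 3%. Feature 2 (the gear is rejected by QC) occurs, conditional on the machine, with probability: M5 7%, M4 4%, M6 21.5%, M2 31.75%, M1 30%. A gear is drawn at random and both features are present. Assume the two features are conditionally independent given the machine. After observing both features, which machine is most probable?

M6

Compute prior × likelihood for every hypothesis:
  M5: 0.08 × 0.07 × 0.07 = 0.000392
  M4: 0.33 × 0.09 × 0.04 = 0.001188
  M6: 0.32 × 0.13 × 0.215 = 0.008944
  M2: 0.13 × 0.0075 × 0.3175 = 0.0003095625
  M1: 0.14 × 0.03 × 0.3 = 0.00126
Normalizing constant = 0.0120935625.
Largest term belongs to M6, so M6 is most probable.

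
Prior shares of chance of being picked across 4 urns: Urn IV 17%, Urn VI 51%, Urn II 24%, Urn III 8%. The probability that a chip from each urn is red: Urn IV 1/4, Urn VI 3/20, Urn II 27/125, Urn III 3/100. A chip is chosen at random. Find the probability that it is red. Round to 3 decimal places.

By Bayes' rule, posterior ∝ prior × likelihood:
  Urn IV: 0.17 × 0.25 = 0.0425
  Urn VI: 0.51 × 0.15 = 0.0765
  Urn II: 0.24 × 0.216 = 0.05184
  Urn III: 0.08 × 0.03 = 0.0024
P(red) = 0.0425 + 0.0765 + 0.05184 + 0.0024 = 0.17324 → 0.173.

0.173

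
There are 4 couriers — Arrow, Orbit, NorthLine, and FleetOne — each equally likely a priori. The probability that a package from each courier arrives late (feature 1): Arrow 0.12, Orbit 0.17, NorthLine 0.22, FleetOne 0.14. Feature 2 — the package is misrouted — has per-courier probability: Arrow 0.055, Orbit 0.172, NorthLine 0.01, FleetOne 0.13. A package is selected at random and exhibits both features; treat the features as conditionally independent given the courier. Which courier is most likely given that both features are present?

Orbit

Since the prior is uniform, the posterior is proportional to the likelihood:
  Arrow: 0.12 × 0.055 = 0.0066
  Orbit: 0.17 × 0.172 = 0.02924
  NorthLine: 0.22 × 0.01 = 0.0022
  FleetOne: 0.14 × 0.13 = 0.0182
Total = 0.05624.
Largest term belongs to Orbit, so Orbit is most probable.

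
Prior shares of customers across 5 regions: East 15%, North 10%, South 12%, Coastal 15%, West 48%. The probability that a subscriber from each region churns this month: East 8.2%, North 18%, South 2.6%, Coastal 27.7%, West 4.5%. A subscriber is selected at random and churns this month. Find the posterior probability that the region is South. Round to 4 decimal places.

0.0323

Compute prior × likelihood for every hypothesis:
  East: 0.15 × 0.082 = 0.0123
  North: 0.1 × 0.18 = 0.018
  South: 0.12 × 0.026 = 0.00312
  Coastal: 0.15 × 0.277 = 0.04155
  West: 0.48 × 0.045 = 0.0216
Total = 0.09657.
P(South | evidence) = 0.00312 / 0.09657 ≈ 0.0323.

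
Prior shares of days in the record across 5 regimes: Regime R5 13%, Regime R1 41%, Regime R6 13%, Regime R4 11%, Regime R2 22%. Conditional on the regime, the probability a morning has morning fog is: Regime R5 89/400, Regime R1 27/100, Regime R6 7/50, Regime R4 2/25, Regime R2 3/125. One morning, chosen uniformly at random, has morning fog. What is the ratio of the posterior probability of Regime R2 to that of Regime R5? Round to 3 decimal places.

Prior × likelihood for each hypothesis:
  Regime R5: 0.13 × 0.2225 = 0.028925
  Regime R1: 0.41 × 0.27 = 0.1107
  Regime R6: 0.13 × 0.14 = 0.0182
  Regime R4: 0.11 × 0.08 = 0.0088
  Regime R2: 0.22 × 0.024 = 0.00528
Sum = 0.171905.
The ratio is 0.00528 / 0.028925 (the normalizer cancels) = 0.183.

0.183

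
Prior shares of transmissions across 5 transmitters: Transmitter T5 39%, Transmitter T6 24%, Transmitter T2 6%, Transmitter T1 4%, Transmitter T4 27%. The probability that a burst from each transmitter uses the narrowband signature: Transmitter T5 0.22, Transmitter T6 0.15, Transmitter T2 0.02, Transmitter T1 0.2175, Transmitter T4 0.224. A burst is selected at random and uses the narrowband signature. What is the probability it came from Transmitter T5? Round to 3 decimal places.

Prior × likelihood for each hypothesis:
  Transmitter T5: 0.39 × 0.22 = 0.0858
  Transmitter T6: 0.24 × 0.15 = 0.036
  Transmitter T2: 0.06 × 0.02 = 0.0012
  Transmitter T1: 0.04 × 0.2175 = 0.0087
  Transmitter T4: 0.27 × 0.224 = 0.06048
Sum = 0.19218.
P(Transmitter T5 | evidence) = 0.0858 / 0.19218 ≈ 0.446.

0.446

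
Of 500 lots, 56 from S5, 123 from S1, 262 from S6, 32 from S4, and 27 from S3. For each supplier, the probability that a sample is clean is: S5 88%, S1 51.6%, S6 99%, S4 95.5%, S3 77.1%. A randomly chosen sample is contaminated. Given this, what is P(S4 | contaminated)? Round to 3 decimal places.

0.019

Taking complements, P(contaminated | each) = S5 0.12, S1 0.484, S6 0.01, S4 0.045, S3 0.229.
Compute prior × likelihood for every hypothesis:
  S5: 0.112 × 0.12 = 0.01344
  S1: 0.246 × 0.484 = 0.119064
  S6: 0.524 × 0.01 = 0.00524
  S4: 0.064 × 0.045 = 0.00288
  S3: 0.054 × 0.229 = 0.012366
Normalizing constant = 0.15299.
P(S4 | evidence) = 0.00288 / 0.15299 ≈ 0.019.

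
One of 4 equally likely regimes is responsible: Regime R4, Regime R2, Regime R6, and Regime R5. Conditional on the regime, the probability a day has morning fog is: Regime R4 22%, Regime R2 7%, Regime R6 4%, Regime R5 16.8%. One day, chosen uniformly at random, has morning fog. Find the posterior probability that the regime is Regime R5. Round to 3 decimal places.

0.337

Since the prior is uniform, the posterior is proportional to the likelihood:
  Regime R4: 0.22
  Regime R2: 0.07
  Regime R6: 0.04
  Regime R5: 0.168
Sum = 0.498.
P(Regime R5 | evidence) = 0.168 / 0.498 ≈ 0.337.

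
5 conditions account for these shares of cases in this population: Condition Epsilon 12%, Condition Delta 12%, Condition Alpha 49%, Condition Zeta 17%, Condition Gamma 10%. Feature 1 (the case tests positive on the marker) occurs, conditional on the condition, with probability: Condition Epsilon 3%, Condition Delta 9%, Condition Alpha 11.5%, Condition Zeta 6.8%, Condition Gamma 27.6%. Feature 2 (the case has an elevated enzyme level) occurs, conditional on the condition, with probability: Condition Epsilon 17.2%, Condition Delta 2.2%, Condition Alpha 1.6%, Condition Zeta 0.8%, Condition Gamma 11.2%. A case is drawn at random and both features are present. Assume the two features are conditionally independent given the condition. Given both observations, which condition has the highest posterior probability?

Condition Gamma

By Bayes' rule, posterior ∝ prior × likelihood:
  Condition Epsilon: 0.12 × 0.03 × 0.172 = 0.0006192
  Condition Delta: 0.12 × 0.09 × 0.022 = 0.0002376
  Condition Alpha: 0.49 × 0.115 × 0.016 = 0.0009016
  Condition Zeta: 0.17 × 0.068 × 0.008 = 0.00009248
  Condition Gamma: 0.1 × 0.276 × 0.112 = 0.0030912
Sum = 0.00494208.
Largest term belongs to Condition Gamma, so Condition Gamma is most probable.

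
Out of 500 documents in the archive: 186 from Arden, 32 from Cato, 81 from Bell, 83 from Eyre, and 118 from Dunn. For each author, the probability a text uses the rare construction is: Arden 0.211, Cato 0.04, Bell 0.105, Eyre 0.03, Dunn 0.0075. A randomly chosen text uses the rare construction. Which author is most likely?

Unnormalized posteriors (prior × likelihood):
  Arden: 0.372 × 0.211 = 0.078492
  Cato: 0.064 × 0.04 = 0.00256
  Bell: 0.162 × 0.105 = 0.01701
  Eyre: 0.166 × 0.03 = 0.00498
  Dunn: 0.236 × 0.0075 = 0.00177
Normalizing constant = 0.104812.
Largest term belongs to Arden, so Arden is most probable.

Arden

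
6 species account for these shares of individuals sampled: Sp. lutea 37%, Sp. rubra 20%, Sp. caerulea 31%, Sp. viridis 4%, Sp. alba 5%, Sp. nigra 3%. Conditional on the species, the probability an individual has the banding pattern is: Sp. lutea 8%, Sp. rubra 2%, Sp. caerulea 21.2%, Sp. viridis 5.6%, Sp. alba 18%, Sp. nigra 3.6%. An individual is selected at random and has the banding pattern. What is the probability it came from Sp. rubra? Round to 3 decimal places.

Unnormalized posteriors (prior × likelihood):
  Sp. lutea: 0.37 × 0.08 = 0.0296
  Sp. rubra: 0.2 × 0.02 = 0.004
  Sp. caerulea: 0.31 × 0.212 = 0.06572
  Sp. viridis: 0.04 × 0.056 = 0.00224
  Sp. alba: 0.05 × 0.18 = 0.009
  Sp. nigra: 0.03 × 0.036 = 0.00108
Total = 0.11164.
P(Sp. rubra | evidence) = 0.004 / 0.11164 ≈ 0.036.

0.036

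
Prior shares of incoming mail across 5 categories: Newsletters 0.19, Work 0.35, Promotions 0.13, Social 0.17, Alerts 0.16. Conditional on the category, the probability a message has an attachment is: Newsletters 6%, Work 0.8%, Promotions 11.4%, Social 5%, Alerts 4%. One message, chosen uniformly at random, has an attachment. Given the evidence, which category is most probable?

By Bayes' rule, posterior ∝ prior × likelihood:
  Newsletters: 0.19 × 0.06 = 0.0114
  Work: 0.35 × 0.008 = 0.0028
  Promotions: 0.13 × 0.114 = 0.01482
  Social: 0.17 × 0.05 = 0.0085
  Alerts: 0.16 × 0.04 = 0.0064
Total = 0.04392.
Largest term belongs to Promotions, so Promotions is most probable.

Promotions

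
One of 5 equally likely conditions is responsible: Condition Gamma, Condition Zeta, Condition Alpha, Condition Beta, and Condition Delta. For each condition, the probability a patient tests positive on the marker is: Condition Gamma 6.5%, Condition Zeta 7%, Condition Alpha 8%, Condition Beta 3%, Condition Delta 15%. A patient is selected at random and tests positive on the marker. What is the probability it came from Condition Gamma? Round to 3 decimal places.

0.165

Since the prior is uniform, the posterior is proportional to the likelihood:
  Condition Gamma: 0.065
  Condition Zeta: 0.07
  Condition Alpha: 0.08
  Condition Beta: 0.03
  Condition Delta: 0.15
Total = 0.395.
P(Condition Gamma | evidence) = 0.065 / 0.395 ≈ 0.165.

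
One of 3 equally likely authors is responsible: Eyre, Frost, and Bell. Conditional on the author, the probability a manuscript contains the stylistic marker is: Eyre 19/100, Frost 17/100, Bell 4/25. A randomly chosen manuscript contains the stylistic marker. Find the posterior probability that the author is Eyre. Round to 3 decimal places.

With a uniform prior (1/3 each), posterior ∝ likelihood:
  Eyre: 0.19
  Frost: 0.17
  Bell: 0.16
Total = 0.52.
P(Eyre | evidence) = 0.19 / 0.52 ≈ 0.365.

0.365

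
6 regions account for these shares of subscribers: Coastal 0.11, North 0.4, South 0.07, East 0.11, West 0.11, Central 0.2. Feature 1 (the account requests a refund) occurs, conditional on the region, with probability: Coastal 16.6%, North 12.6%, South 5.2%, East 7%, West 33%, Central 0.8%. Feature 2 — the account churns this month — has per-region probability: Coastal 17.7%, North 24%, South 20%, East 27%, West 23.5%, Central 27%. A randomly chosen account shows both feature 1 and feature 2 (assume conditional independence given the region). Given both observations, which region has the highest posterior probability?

North

By Bayes' rule, posterior ∝ prior × likelihood:
  Coastal: 0.11 × 0.166 × 0.177 = 0.00323202
  North: 0.4 × 0.126 × 0.24 = 0.012096
  South: 0.07 × 0.052 × 0.2 = 0.000728
  East: 0.11 × 0.07 × 0.27 = 0.002079
  West: 0.11 × 0.33 × 0.235 = 0.0085305
  Central: 0.2 × 0.008 × 0.27 = 0.000432
Total = 0.02709752.
Largest term belongs to North, so North is most probable.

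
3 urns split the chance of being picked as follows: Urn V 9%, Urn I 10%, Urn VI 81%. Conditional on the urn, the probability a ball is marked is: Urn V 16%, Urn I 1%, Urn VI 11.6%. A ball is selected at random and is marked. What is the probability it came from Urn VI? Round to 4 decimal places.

0.8592

Prior × likelihood for each hypothesis:
  Urn V: 0.09 × 0.16 = 0.0144
  Urn I: 0.1 × 0.01 = 0.001
  Urn VI: 0.81 × 0.116 = 0.09396
Sum = 0.10936.
P(Urn VI | evidence) = 0.09396 / 0.10936 ≈ 0.8592.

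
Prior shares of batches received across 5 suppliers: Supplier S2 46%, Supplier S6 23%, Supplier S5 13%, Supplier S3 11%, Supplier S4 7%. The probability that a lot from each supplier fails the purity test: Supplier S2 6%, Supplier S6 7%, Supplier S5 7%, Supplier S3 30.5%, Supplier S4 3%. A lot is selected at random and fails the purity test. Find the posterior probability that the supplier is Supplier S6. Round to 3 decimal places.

0.182

By Bayes' rule, posterior ∝ prior × likelihood:
  Supplier S2: 0.46 × 0.06 = 0.0276
  Supplier S6: 0.23 × 0.07 = 0.0161
  Supplier S5: 0.13 × 0.07 = 0.0091
  Supplier S3: 0.11 × 0.305 = 0.03355
  Supplier S4: 0.07 × 0.03 = 0.0021
Normalizing constant = 0.08845.
P(Supplier S6 | evidence) = 0.0161 / 0.08845 ≈ 0.182.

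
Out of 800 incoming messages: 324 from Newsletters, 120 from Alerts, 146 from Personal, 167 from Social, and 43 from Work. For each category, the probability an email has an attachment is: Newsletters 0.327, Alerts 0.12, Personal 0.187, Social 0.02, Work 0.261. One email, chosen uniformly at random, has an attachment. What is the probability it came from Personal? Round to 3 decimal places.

Prior × likelihood for each hypothesis:
  Newsletters: 0.405 × 0.327 = 0.132435
  Alerts: 0.15 × 0.12 = 0.018
  Personal: 0.1825 × 0.187 = 0.0341275
  Social: 0.20875 × 0.02 = 0.004175
  Work: 0.05375 × 0.261 = 0.01402875
Normalizing constant = 0.20276625.
P(Personal | evidence) = 0.0341275 / 0.20276625 ≈ 0.168.

0.168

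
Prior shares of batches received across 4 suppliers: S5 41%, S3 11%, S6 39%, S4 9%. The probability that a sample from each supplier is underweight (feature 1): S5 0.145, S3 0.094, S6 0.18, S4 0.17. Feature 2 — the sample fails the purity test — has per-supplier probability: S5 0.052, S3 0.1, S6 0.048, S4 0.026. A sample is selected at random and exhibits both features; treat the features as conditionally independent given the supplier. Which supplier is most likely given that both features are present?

By Bayes' rule, posterior ∝ prior × likelihood:
  S5: 0.41 × 0.145 × 0.052 = 0.0030914
  S3: 0.11 × 0.094 × 0.1 = 0.001034
  S6: 0.39 × 0.18 × 0.048 = 0.0033696
  S4: 0.09 × 0.17 × 0.026 = 0.0003978
Sum = 0.0078928.
Largest term belongs to S6, so S6 is most probable.

S6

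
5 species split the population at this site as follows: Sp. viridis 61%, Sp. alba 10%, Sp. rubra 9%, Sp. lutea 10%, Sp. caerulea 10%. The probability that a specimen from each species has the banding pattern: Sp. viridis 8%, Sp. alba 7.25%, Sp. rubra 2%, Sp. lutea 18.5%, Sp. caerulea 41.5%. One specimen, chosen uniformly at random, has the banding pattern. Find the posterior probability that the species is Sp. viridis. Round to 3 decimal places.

0.414

Unnormalized posteriors (prior × likelihood):
  Sp. viridis: 0.61 × 0.08 = 0.0488
  Sp. alba: 0.1 × 0.0725 = 0.00725
  Sp. rubra: 0.09 × 0.02 = 0.0018
  Sp. lutea: 0.1 × 0.185 = 0.0185
  Sp. caerulea: 0.1 × 0.415 = 0.0415
Normalizing constant = 0.11785.
P(Sp. viridis | evidence) = 0.0488 / 0.11785 ≈ 0.414.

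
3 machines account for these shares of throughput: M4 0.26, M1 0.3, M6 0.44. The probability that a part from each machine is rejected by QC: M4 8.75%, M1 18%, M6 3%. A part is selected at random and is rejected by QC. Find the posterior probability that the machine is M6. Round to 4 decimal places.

Compute prior × likelihood for every hypothesis:
  M4: 0.26 × 0.0875 = 0.02275
  M1: 0.3 × 0.18 = 0.054
  M6: 0.44 × 0.03 = 0.0132
Total = 0.08995.
P(M6 | evidence) = 0.0132 / 0.08995 ≈ 0.1467.

0.1467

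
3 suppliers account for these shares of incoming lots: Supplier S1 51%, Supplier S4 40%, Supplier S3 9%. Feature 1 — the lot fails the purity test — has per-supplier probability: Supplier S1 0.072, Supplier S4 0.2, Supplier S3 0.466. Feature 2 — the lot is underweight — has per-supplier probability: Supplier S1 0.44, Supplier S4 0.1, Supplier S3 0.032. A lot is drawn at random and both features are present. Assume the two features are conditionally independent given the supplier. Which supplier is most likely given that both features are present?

By Bayes' rule, posterior ∝ prior × likelihood:
  Supplier S1: 0.51 × 0.072 × 0.44 = 0.0161568
  Supplier S4: 0.4 × 0.2 × 0.1 = 0.008
  Supplier S3: 0.09 × 0.466 × 0.032 = 0.00134208
Normalizing constant = 0.02549888.
Largest term belongs to Supplier S1, so Supplier S1 is most probable.

Supplier S1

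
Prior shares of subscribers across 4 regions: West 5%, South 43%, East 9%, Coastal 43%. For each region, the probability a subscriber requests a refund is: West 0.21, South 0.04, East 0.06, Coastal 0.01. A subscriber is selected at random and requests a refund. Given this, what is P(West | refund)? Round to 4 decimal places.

0.2807

Unnormalized posteriors (prior × likelihood):
  West: 0.05 × 0.21 = 0.0105
  South: 0.43 × 0.04 = 0.0172
  East: 0.09 × 0.06 = 0.0054
  Coastal: 0.43 × 0.01 = 0.0043
Total = 0.0374.
P(West | evidence) = 0.0105 / 0.0374 ≈ 0.2807.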